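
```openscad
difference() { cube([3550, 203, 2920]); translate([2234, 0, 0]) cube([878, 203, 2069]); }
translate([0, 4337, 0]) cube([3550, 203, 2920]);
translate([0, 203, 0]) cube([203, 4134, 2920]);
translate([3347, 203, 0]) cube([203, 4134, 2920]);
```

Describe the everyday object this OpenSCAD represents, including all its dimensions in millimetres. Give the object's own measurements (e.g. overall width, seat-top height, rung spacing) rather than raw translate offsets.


A single room: four walls, each 2920 mm tall and 203 mm thick, enclosing an outside footprint 3550×4540 mm (x × y), no floor or roof. The front and back walls (−y and +y sides) run the full x-width; the side walls fit between their inner faces. A door opening 878 mm wide and 2069 mm tall is cut through the front wall from the floor up, its −x edge 2234 mm from the wall's −x end.


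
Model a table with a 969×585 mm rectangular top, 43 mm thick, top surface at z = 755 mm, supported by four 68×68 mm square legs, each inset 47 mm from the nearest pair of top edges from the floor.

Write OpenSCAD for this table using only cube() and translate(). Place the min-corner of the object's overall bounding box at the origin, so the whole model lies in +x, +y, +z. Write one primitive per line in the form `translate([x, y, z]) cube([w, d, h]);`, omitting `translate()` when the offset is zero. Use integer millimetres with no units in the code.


// leg_h = 755 - 43 = 712
translate([0, 0, 712]) cube([969, 585, 43]);
translate([47, 47, 0]) cube([68, 68, 712]);
translate([854, 47, 0]) cube([68, 68, 712]);
translate([47, 470, 0]) cube([68, 68, 712]);
translate([854, 470, 0]) cube([68, 68, 712]);


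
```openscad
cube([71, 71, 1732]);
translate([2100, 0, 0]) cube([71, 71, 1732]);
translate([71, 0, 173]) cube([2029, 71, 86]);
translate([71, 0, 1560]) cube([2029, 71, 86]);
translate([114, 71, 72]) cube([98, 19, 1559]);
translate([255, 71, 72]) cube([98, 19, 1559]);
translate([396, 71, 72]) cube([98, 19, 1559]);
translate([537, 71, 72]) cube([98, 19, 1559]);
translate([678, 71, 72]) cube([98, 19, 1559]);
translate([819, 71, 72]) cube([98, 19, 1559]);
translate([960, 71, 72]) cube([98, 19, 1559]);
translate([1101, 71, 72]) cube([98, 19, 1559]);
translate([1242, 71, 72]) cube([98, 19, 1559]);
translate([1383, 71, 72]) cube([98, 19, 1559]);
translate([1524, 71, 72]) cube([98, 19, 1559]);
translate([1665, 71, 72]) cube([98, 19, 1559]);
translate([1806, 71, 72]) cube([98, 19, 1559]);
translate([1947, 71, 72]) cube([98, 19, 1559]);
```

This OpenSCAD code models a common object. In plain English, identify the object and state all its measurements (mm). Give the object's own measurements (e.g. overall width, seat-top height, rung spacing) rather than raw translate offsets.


A fence section. Two 71×71 mm posts, 1732 mm tall, stand on the floor with a clear span of 2029 mm between their inner faces. Two horizontal rails of 71×86 mm section span the gap between the posts with their undersides at z = 173 mm and z = 1560 mm, flush with the posts' −y face. 14 pickets, each 98 mm wide, 19 mm thick and 1559 mm tall, are fixed to the +y face of the rails with their bottoms at z = 72 mm, spaced across the span with a 43 mm gap after the −x post and between neighbouring pickets, with 55 mm left before the +x post.


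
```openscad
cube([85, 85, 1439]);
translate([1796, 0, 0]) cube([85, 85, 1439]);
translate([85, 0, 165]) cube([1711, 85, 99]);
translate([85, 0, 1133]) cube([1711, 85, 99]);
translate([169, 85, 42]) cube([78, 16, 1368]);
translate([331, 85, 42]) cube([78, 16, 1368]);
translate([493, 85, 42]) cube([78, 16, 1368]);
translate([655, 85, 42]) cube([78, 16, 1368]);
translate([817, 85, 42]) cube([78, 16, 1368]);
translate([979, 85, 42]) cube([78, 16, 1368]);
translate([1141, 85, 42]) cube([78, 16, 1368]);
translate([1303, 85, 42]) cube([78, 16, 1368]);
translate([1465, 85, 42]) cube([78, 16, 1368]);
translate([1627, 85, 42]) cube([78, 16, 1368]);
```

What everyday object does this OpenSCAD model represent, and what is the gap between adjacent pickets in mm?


A fence section. The picket gap is 84 mm.

Two posts, two rails, 10 pickets — a fence section. Span 1711 mm holds 10 pickets of 78 mm with 11 equal gaps: ⌊(1711 − 10·78) / 11⌋ = 84 mm.


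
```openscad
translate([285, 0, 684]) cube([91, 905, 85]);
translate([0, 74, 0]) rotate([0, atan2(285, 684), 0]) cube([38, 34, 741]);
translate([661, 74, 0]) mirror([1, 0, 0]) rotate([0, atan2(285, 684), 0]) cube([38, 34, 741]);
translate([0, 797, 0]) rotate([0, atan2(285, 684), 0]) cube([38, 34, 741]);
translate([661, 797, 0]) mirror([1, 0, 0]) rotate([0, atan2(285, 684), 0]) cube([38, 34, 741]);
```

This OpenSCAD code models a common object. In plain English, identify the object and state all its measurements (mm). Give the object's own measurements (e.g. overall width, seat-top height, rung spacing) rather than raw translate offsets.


A sawhorse. A 91×905×85 mm beam (x, y, z) sits on two A-frame leg pairs. Each pair is two raked legs of 38×34 mm section (34 mm along y) splaying symmetrically in x. Each leg rises 684 mm vertically over 285 mm of horizontal reach and is 741 mm long along its own axis. Every leg's outer bottom edge rests on the floor and its outer top edge meets a bottom edge of the beam — the left legs (tilting toward +x) meet the beam's −x bottom edge, the right legs (their mirror images, tilting toward −x) meet its +x bottom edge — so the leg tops tuck under the beam, the beam's underside is 684 mm above the floor, and the feet are 661 mm apart outside-to-outside with the beam centred between them. The two leg pairs are set in 74 mm from either end of the beam.


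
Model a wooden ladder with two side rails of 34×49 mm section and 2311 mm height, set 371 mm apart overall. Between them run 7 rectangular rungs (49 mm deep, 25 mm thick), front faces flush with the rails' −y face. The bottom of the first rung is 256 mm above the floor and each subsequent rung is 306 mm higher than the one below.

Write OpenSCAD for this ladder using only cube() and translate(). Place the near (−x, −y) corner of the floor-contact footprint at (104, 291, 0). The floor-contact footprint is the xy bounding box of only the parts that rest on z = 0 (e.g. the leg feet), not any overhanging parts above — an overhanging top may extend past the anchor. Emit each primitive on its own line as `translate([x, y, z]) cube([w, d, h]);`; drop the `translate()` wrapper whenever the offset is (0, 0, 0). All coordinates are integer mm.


translate([104, 291, 0]) cube([34, 49, 2311]);
translate([441, 291, 0]) cube([34, 49, 2311]);
translate([138, 291, 256]) cube([303, 49, 25]);
translate([138, 291, 562]) cube([303, 49, 25]);
translate([138, 291, 868]) cube([303, 49, 25]);
translate([138, 291, 1174]) cube([303, 49, 25]);
translate([138, 291, 1480]) cube([303, 49, 25]);
translate([138, 291, 1786]) cube([303, 49, 25]);
translate([138, 291, 2092]) cube([303, 49, 25]);


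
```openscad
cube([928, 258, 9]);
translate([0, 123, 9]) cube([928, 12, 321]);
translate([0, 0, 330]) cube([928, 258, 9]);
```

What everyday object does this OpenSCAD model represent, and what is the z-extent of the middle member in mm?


An I-beam. The web height is 321 mm.

Two wide flanges with a thin centred web — an I-beam. Overall 339 mm minus two 9 mm flanges gives a web of 339 − 2·9 = 321 mm.


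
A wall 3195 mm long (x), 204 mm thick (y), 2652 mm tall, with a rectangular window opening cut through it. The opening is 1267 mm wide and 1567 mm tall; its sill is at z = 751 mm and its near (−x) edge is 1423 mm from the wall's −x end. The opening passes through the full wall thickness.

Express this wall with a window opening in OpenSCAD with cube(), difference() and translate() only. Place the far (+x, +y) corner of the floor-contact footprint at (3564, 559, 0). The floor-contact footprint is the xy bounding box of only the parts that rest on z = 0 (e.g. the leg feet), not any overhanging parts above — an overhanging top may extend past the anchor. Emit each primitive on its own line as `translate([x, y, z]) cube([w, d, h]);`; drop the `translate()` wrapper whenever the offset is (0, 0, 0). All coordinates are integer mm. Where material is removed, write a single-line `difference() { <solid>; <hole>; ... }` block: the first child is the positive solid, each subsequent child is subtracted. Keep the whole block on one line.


difference() { translate([369, 355, 0]) cube([3195, 204, 2652]); translate([1792, 355, 751]) cube([1267, 204, 1567]); }


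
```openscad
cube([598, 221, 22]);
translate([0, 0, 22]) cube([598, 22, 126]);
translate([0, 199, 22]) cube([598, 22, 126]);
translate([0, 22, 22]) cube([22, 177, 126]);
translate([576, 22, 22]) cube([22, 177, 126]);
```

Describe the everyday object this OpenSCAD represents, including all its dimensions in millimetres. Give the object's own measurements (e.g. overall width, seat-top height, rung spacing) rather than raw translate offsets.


An open-topped rectangular box: outside dimensions 598×221×148 mm, with a uniform wall and base thickness of 22 mm. The base is a full 598×221 slab on the floor; four walls sit on top of the base. The front and back walls (the −y and +y sides) span the full width; the two side walls fit between them.


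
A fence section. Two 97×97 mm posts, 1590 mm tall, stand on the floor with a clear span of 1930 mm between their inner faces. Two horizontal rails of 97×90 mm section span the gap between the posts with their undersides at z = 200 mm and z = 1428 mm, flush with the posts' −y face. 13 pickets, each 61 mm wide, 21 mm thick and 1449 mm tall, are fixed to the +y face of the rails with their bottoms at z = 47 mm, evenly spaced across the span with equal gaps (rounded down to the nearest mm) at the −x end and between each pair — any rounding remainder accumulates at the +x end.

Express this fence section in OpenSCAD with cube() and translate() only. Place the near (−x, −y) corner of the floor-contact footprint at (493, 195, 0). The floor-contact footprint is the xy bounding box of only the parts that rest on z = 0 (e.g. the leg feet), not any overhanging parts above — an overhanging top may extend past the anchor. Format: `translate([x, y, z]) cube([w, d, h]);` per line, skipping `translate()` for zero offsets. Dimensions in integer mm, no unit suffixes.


translate([493, 195, 0]) cube([97, 97, 1590]);
translate([2520, 195, 0]) cube([97, 97, 1590]);
translate([590, 195, 200]) cube([1930, 97, 90]);
translate([590, 195, 1428]) cube([1930, 97, 90]);
translate([671, 292, 47]) cube([61, 21, 1449]);
translate([813, 292, 47]) cube([61, 21, 1449]);
translate([955, 292, 47]) cube([61, 21, 1449]);
translate([1097, 292, 47]) cube([61, 21, 1449]);
translate([1239, 292, 47]) cube([61, 21, 1449]);
translate([1381, 292, 47]) cube([61, 21, 1449]);
translate([1523, 292, 47]) cube([61, 21, 1449]);
translate([1665, 292, 47]) cube([61, 21, 1449]);
translate([1807, 292, 47]) cube([61, 21, 1449]);
translate([1949, 292, 47]) cube([61, 21, 1449]);
translate([2091, 292, 47]) cube([61, 21, 1449]);
translate([2233, 292, 47]) cube([61, 21, 1449]);
translate([2375, 292, 47]) cube([61, 21, 1449]);


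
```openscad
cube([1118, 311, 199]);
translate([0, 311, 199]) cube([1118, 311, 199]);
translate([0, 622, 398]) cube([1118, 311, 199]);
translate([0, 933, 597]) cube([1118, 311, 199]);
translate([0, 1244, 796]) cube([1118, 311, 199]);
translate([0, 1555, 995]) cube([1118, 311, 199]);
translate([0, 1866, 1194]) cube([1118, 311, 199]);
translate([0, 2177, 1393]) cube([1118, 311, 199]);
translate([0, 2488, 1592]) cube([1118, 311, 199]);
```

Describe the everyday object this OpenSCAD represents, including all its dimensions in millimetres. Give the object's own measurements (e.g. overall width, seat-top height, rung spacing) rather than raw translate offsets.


A straight staircase of 9 solid steps. Each step is 1118 mm wide (x), 311 mm deep (y, the going) and 199 mm tall (the rise). The first step rests on the floor; each subsequent step sits one going further in +y and one rise higher in +z, directly behind and above the previous step with no overlap.


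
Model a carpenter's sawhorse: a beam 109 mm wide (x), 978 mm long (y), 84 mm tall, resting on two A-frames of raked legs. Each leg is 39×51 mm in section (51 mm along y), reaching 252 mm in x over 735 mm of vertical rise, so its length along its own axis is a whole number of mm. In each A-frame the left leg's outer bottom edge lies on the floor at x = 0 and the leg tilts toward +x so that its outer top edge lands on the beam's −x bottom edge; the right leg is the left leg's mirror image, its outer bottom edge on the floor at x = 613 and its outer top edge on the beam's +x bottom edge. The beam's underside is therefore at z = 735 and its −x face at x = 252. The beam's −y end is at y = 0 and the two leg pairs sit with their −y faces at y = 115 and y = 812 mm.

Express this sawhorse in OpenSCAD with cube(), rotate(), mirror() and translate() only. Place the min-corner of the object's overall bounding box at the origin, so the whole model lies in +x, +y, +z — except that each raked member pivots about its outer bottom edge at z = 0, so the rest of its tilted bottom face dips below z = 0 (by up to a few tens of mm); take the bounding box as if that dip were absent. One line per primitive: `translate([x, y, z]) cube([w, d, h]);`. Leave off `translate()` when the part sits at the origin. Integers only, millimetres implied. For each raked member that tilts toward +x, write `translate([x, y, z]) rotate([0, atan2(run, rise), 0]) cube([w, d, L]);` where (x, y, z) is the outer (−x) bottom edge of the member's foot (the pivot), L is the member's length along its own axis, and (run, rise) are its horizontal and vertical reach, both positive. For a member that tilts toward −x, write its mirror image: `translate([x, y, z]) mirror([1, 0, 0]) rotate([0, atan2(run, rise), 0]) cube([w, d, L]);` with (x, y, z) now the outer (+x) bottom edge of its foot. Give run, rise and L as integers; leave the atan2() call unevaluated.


translate([252, 0, 735]) cube([109, 978, 84]);
translate([0, 115, 0]) rotate([0, atan2(252, 735), 0]) cube([39, 51, 777]);
translate([613, 115, 0]) mirror([1, 0, 0]) rotate([0, atan2(252, 735), 0]) cube([39, 51, 777]);
translate([0, 812, 0]) rotate([0, atan2(252, 735), 0]) cube([39, 51, 777]);
translate([613, 812, 0]) mirror([1, 0, 0]) rotate([0, atan2(252, 735), 0]) cube([39, 51, 777]);


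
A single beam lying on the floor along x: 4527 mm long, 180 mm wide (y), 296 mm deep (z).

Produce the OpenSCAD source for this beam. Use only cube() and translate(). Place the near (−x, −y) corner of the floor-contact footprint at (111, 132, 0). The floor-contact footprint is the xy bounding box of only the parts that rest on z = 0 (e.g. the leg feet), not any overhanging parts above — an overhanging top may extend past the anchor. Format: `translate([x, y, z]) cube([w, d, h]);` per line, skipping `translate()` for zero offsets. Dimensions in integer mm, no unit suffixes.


translate([111, 132, 0]) cube([4527, 180, 296]);


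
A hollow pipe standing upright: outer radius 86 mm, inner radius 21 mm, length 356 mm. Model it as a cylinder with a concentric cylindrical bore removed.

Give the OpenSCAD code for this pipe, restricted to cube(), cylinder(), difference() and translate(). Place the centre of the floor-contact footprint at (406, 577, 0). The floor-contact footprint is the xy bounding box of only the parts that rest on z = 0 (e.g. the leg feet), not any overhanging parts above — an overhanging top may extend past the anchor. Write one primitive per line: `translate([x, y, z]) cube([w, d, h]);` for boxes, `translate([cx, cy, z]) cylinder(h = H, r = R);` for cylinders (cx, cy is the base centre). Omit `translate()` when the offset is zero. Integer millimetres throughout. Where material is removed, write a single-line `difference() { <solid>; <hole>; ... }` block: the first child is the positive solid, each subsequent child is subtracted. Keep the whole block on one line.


difference() { translate([406, 577, 0]) cylinder(h = 356, r = 86); translate([406, 577, 0]) cylinder(h = 356, r = 21); }


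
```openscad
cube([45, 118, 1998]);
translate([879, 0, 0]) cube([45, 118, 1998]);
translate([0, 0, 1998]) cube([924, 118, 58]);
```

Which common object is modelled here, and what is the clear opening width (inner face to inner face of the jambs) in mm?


A door frame. The clear opening width is 834 mm.

Two 1998 mm tall posts with a header on top — a door frame. The left jamb is 45 mm wide at x = 0; the right jamb starts at x = 879. The clear opening is 879 − 45 = 834 mm.


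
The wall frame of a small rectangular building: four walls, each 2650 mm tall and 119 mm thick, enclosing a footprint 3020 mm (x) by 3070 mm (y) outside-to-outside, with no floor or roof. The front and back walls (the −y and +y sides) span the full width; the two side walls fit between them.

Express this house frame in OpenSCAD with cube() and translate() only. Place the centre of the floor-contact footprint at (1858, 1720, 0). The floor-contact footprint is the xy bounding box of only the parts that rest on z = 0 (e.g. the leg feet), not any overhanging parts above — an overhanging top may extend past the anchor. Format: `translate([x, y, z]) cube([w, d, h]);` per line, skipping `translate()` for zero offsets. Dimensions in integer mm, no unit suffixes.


translate([348, 185, 0]) cube([3020, 119, 2650]);
translate([348, 3136, 0]) cube([3020, 119, 2650]);
translate([348, 304, 0]) cube([119, 2832, 2650]);
translate([3249, 304, 0]) cube([119, 2832, 2650]);


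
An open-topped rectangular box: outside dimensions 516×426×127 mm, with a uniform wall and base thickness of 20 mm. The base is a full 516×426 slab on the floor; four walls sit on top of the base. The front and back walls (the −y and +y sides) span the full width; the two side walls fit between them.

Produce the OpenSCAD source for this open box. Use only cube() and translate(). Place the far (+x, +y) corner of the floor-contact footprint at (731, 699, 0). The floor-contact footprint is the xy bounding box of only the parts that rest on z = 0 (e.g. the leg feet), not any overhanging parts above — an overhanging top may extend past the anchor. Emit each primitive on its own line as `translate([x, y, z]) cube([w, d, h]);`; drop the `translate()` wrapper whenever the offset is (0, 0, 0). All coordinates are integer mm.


translate([215, 273, 0]) cube([516, 426, 20]);
translate([215, 273, 20]) cube([516, 20, 107]);
translate([215, 679, 20]) cube([516, 20, 107]);
translate([215, 293, 20]) cube([20, 386, 107]);
translate([711, 293, 20]) cube([20, 386, 107]);


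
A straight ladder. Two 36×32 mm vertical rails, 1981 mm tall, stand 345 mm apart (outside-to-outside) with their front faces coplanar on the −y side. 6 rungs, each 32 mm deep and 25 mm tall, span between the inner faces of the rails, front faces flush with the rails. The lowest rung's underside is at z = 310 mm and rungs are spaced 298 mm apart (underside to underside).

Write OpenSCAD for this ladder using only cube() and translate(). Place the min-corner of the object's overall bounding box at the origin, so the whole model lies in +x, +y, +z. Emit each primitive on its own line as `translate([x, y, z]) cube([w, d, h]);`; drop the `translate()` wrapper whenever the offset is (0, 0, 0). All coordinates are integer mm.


cube([36, 32, 1981]);
translate([309, 0, 0]) cube([36, 32, 1981]);
translate([36, 0, 310]) cube([273, 32, 25]);
translate([36, 0, 608]) cube([273, 32, 25]);
translate([36, 0, 906]) cube([273, 32, 25]);
translate([36, 0, 1204]) cube([273, 32, 25]);
translate([36, 0, 1502]) cube([273, 32, 25]);
translate([36, 0, 1800]) cube([273, 32, 25]);


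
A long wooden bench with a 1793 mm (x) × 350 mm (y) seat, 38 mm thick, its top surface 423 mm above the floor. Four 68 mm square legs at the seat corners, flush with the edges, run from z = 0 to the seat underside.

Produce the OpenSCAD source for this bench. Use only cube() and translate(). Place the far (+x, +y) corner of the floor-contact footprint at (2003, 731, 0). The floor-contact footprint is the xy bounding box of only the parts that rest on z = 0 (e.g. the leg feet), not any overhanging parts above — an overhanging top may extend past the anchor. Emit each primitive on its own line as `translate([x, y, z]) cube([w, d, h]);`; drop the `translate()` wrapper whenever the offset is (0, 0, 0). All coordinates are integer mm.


translate([210, 381, 385]) cube([1793, 350, 38]);
translate([210, 381, 0]) cube([68, 68, 385]);
translate([210, 663, 0]) cube([68, 68, 385]);
translate([1935, 381, 0]) cube([68, 68, 385]);
translate([1935, 663, 0]) cube([68, 68, 385]);


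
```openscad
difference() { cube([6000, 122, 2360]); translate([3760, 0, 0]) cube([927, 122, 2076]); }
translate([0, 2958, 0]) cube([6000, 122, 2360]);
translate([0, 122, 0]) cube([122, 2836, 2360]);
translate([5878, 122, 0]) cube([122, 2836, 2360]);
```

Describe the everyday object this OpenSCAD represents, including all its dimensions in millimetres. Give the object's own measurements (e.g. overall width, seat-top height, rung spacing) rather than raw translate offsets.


A single room: four walls, each 2360 mm tall and 122 mm thick, enclosing an outside footprint 6000×3080 mm (x × y), no floor or roof. The front and back walls (−y and +y sides) run the full x-width; the side walls fit between their inner faces. A door opening 927 mm wide and 2076 mm tall is cut through the front wall from the floor up, its −x edge 3760 mm from the wall's −x end.


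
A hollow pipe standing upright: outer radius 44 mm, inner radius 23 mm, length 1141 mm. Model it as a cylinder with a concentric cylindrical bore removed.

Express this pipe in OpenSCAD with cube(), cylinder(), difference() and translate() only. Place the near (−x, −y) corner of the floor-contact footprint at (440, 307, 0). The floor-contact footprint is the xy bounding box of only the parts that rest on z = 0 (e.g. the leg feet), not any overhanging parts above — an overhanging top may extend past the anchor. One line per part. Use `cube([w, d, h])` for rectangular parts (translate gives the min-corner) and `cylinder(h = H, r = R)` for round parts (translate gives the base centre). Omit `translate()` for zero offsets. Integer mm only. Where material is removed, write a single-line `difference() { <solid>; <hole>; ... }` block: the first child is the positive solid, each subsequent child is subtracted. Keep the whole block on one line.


difference() { translate([484, 351, 0]) cylinder(h = 1141, r = 44); translate([484, 351, 0]) cylinder(h = 1141, r = 23); }


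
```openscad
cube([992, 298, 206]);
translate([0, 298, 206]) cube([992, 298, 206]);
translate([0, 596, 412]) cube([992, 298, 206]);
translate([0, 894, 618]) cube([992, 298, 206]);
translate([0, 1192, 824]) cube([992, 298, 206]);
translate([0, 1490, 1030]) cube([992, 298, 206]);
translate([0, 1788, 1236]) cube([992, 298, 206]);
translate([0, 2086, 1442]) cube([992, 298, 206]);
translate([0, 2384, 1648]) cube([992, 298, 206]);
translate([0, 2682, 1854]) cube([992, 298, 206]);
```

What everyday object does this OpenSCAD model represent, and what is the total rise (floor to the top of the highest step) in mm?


A staircase. The total rise is 2060 mm.

10 identical blocks, each offset up and back from the previous — a staircase. Each step is 206 mm tall and there are 10 of them, so the total rise is 10 × 206 = 2060 mm.


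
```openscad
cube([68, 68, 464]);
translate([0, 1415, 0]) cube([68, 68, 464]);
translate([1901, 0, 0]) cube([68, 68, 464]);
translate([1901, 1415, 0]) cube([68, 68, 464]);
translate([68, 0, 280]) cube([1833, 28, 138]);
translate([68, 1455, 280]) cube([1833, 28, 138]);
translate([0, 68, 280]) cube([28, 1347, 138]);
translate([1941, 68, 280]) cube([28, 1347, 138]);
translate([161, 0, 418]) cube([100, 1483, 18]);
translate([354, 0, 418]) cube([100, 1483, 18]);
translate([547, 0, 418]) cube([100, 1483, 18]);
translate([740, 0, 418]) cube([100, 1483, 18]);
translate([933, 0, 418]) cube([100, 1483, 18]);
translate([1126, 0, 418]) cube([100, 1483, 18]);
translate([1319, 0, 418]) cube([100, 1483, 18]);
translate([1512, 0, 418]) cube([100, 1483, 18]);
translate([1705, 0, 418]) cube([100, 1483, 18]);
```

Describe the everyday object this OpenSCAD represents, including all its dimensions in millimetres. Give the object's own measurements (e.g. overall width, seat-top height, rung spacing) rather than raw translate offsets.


A bed frame 1969 mm long (x) by 1483 mm wide (y). Four 68×68 mm corner posts, 464 mm tall, at the corners of the footprint. Four rails of 28 mm thickness and 138 mm height run between adjacent posts with their undersides at z = 280 mm, their outer faces flush with the outside of the frame (the two x-running rails run between the posts' inner faces; the two y-running rails run between the posts' inner faces). 9 slats, each 100 mm wide (x) and 18 mm thick, lie across the top of the two x-running rails, running the full 1483 mm width of the frame in y; along x they sit between the end posts with a 93 mm gap after the −x posts and between neighbouring slats, leaving 96 mm before the +x posts.


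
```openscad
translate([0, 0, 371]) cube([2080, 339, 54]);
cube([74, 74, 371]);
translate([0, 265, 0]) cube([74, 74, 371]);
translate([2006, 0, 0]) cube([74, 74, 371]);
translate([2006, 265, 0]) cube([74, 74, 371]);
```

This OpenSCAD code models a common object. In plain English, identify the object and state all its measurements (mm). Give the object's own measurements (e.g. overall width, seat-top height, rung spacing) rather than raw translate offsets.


A long wooden bench with a 2080 mm (x) × 339 mm (y) seat, 54 mm thick, its top surface 425 mm above the floor. Four 74 mm square legs at the seat corners, flush with the edges, run from z = 0 to the seat underside.


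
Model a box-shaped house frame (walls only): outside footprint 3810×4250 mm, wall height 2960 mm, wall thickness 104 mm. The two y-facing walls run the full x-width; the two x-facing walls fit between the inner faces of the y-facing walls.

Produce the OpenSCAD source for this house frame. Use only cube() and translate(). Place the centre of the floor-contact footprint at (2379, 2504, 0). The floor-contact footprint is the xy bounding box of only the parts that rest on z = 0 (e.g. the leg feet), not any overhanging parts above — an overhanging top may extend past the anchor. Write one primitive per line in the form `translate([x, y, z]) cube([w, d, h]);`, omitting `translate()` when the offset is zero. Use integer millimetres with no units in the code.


translate([474, 379, 0]) cube([3810, 104, 2960]);
translate([474, 4525, 0]) cube([3810, 104, 2960]);
translate([474, 483, 0]) cube([104, 4042, 2960]);
translate([4180, 483, 0]) cube([104, 4042, 2960]);


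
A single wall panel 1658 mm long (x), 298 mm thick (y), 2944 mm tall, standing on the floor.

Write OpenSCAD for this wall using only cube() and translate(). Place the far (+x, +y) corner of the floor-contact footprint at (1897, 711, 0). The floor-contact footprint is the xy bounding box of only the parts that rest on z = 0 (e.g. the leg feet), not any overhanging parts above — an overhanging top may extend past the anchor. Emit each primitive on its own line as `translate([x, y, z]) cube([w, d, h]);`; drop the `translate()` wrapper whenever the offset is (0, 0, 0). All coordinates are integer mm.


translate([239, 413, 0]) cube([1658, 298, 2944]);


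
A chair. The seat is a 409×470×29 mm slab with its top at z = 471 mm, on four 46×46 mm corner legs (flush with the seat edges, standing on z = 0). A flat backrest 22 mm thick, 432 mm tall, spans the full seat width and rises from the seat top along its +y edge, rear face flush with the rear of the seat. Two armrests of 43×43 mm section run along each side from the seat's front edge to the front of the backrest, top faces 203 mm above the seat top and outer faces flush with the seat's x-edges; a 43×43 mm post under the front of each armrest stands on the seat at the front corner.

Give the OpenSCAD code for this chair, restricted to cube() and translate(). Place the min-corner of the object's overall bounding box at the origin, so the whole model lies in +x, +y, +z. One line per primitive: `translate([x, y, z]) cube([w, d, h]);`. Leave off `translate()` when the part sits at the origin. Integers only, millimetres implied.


// leg_h = 471 - 29 = 442
// arm post h = 203 - 43 = 160
translate([0, 0, 442]) cube([409, 470, 29]);
cube([46, 46, 442]);
translate([363, 0, 0]) cube([46, 46, 442]);
translate([0, 424, 0]) cube([46, 46, 442]);
translate([363, 424, 0]) cube([46, 46, 442]);
translate([0, 448, 471]) cube([409, 22, 432]);
translate([0, 0, 631]) cube([43, 448, 43]);
translate([366, 0, 631]) cube([43, 448, 43]);
translate([0, 0, 471]) cube([43, 43, 160]);
translate([366, 0, 471]) cube([43, 43, 160]);


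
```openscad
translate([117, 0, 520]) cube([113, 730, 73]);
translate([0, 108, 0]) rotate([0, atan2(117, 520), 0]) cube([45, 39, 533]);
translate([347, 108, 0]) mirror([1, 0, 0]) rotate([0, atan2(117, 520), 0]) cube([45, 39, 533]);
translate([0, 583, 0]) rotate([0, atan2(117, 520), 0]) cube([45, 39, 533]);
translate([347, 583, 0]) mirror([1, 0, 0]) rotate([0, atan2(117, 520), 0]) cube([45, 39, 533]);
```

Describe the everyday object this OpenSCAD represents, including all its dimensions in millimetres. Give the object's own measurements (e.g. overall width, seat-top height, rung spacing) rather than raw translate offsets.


A sawhorse. A 113×730×73 mm beam (x, y, z) sits on two A-frame leg pairs. Each pair is two raked legs of 45×39 mm section (39 mm along y) splaying symmetrically in x. Each leg rises 520 mm vertically over 117 mm of horizontal reach and is 533 mm long along its own axis. Every leg's outer bottom edge rests on the floor and its outer top edge meets a bottom edge of the beam — the left legs (tilting toward +x) meet the beam's −x bottom edge, the right legs (their mirror images, tilting toward −x) meet its +x bottom edge — so the leg tops tuck under the beam, the beam's underside is 520 mm above the floor, and the feet are 347 mm apart outside-to-outside with the beam centred between them. The two leg pairs are set in 108 mm from either end of the beam.


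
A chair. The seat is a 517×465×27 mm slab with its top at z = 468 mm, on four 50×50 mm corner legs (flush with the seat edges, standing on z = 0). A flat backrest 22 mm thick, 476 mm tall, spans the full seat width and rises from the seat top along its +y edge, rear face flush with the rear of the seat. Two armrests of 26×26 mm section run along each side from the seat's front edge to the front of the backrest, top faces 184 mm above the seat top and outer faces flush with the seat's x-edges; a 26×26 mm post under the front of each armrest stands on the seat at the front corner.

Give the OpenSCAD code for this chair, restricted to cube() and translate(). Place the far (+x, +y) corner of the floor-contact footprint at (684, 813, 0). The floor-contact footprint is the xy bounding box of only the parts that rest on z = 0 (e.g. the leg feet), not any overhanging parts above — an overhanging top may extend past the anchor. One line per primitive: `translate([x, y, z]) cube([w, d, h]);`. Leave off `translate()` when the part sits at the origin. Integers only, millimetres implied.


translate([167, 348, 441]) cube([517, 465, 27]);
translate([167, 348, 0]) cube([50, 50, 441]);
translate([634, 348, 0]) cube([50, 50, 441]);
translate([167, 763, 0]) cube([50, 50, 441]);
translate([634, 763, 0]) cube([50, 50, 441]);
translate([167, 791, 468]) cube([517, 22, 476]);
translate([167, 348, 626]) cube([26, 443, 26]);
translate([658, 348, 626]) cube([26, 443, 26]);
translate([167, 348, 468]) cube([26, 26, 158]);
translate([658, 348, 468]) cube([26, 26, 158]);


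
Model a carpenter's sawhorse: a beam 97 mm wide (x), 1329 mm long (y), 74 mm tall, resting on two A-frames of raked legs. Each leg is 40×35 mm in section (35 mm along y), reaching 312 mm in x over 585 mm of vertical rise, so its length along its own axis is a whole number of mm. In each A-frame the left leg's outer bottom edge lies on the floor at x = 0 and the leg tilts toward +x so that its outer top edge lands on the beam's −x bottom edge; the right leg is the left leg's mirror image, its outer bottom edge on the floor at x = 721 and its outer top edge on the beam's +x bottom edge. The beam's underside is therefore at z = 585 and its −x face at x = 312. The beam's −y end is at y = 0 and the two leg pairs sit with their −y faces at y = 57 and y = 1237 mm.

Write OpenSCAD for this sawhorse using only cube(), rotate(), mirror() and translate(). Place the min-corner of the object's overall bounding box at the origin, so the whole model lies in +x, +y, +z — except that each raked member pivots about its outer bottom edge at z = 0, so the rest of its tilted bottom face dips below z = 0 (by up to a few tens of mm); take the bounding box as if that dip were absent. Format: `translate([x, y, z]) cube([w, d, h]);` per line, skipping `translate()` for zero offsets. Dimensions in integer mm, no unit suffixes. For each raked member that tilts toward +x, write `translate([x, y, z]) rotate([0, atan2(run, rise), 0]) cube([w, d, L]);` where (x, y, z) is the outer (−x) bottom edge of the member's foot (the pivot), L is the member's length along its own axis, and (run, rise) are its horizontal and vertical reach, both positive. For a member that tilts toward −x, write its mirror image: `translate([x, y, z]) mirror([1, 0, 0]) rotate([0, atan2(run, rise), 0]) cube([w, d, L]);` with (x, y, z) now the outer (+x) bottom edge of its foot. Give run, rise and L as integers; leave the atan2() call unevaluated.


// leg length = √(312² + 585²) = 663
// right-leg outer foot x = 2·312 + 97 = 721
// beam min-corner = (312, 0, 585)
translate([312, 0, 585]) cube([97, 1329, 74]);
translate([0, 57, 0]) rotate([0, atan2(312, 585), 0]) cube([40, 35, 663]);
translate([721, 57, 0]) mirror([1, 0, 0]) rotate([0, atan2(312, 585), 0]) cube([40, 35, 663]);
translate([0, 1237, 0]) rotate([0, atan2(312, 585), 0]) cube([40, 35, 663]);
translate([721, 1237, 0]) mirror([1, 0, 0]) rotate([0, atan2(312, 585), 0]) cube([40, 35, 663]);


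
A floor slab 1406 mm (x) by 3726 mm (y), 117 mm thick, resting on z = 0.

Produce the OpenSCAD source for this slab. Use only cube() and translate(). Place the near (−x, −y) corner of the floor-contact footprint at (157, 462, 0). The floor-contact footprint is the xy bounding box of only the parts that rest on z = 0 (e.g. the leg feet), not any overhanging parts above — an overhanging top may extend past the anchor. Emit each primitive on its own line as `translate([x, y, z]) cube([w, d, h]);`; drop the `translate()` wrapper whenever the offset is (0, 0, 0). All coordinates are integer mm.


translate([157, 462, 0]) cube([1406, 3726, 117]);


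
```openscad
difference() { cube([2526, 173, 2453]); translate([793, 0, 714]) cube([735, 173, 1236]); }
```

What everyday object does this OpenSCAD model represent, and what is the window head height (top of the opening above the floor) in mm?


A wall with a window opening. The window head height is 1950 mm.

A wall with a rectangular opening subtracted — a window. Sill at z = 714, opening 1236 mm tall, so the head is at 714 + 1236 = 1950 mm.


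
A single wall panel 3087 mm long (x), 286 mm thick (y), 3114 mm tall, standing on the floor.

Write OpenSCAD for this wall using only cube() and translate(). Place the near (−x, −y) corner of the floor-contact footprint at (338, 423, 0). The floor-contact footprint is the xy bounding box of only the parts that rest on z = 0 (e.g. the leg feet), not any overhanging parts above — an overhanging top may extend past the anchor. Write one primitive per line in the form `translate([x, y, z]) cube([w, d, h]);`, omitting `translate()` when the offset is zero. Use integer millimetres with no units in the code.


translate([338, 423, 0]) cube([3087, 286, 3114]);


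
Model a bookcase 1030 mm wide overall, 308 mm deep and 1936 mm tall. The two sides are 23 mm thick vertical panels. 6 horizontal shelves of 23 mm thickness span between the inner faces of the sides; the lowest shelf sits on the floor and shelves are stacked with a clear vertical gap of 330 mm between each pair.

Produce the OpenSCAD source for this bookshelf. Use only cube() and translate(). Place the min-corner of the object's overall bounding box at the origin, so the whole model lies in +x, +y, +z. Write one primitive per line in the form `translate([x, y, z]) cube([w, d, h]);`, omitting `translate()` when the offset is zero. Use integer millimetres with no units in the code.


cube([23, 308, 1936]);
translate([1007, 0, 0]) cube([23, 308, 1936]);
translate([23, 0, 0]) cube([984, 308, 23]);
translate([23, 0, 353]) cube([984, 308, 23]);
translate([23, 0, 706]) cube([984, 308, 23]);
translate([23, 0, 1059]) cube([984, 308, 23]);
translate([23, 0, 1412]) cube([984, 308, 23]);
translate([23, 0, 1765]) cube([984, 308, 23]);


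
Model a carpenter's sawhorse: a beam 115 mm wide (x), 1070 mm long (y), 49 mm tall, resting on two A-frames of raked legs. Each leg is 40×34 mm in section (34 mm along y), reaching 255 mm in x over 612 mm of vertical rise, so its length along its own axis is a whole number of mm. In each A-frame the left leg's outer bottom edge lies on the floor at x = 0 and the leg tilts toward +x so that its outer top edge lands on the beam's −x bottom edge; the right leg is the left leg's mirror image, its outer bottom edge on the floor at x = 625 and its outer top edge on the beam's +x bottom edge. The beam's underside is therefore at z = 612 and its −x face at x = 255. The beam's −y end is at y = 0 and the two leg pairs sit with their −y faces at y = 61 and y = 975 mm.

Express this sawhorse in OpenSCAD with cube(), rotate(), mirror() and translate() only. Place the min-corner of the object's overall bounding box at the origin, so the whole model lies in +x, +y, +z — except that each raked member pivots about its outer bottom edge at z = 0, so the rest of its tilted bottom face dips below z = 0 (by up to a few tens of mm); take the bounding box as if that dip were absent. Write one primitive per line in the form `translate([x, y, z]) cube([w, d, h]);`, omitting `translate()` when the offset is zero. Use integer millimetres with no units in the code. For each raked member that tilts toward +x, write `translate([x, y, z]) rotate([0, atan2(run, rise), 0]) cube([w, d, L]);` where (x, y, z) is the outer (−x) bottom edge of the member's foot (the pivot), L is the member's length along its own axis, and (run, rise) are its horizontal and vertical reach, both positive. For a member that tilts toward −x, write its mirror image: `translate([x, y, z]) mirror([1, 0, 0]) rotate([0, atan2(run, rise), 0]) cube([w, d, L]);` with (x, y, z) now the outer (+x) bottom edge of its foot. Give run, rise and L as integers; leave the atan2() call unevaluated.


translate([255, 0, 612]) cube([115, 1070, 49]);
translate([0, 61, 0]) rotate([0, atan2(255, 612), 0]) cube([40, 34, 663]);
translate([625, 61, 0]) mirror([1, 0, 0]) rotate([0, atan2(255, 612), 0]) cube([40, 34, 663]);
translate([0, 975, 0]) rotate([0, atan2(255, 612), 0]) cube([40, 34, 663]);
translate([625, 975, 0]) mirror([1, 0, 0]) rotate([0, atan2(255, 612), 0]) cube([40, 34, 663]);


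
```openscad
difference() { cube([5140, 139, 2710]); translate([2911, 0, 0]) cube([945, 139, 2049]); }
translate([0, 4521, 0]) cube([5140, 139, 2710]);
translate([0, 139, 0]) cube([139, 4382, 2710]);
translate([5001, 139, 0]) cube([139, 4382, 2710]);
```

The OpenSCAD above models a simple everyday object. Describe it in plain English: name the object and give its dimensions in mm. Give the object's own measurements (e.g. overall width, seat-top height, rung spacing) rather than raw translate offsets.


A single room: four walls, each 2710 mm tall and 139 mm thick, enclosing an outside footprint 5140×4660 mm (x × y), no floor or roof. The front and back walls (−y and +y sides) run the full x-width; the side walls fit between their inner faces. A door opening 945 mm wide and 2049 mm tall is cut through the front wall from the floor up, its −x edge 2911 mm from the wall's −x end.
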